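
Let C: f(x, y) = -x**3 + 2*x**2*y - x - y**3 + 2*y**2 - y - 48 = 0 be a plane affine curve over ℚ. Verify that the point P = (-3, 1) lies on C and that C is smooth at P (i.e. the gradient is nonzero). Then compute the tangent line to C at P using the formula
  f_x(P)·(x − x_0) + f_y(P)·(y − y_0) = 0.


Tangent line at P: -40*x + 18*y - 138 = 0.

Step 1: f(-3, 1) = 0, so P lies on C.
Step 2: partial derivatives
  f_x(x, y) = -3*x**2 + 4*x*y - 1, f_y(x, y) = 2*x**2 - 3*y**2 + 4*y - 1.
  f_x(P) = -40, f_y(P) = 18 (gradient nonzero, so P is smooth).
Step 3: tangent line at P: -40·(x − -3) + 18·(y − 1) = 0.
Expanding: -40*x + 18*y - 138 = 0.


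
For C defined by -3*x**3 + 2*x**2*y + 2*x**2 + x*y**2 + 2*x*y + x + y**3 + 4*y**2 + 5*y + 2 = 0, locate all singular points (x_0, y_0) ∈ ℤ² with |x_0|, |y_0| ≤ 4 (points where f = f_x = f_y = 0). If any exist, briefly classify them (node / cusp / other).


Singular points: {(0, -1)}; classification: cusp.

Compute partial derivatives:
  f_x = -9*x**2 + 4*x*y + 4*x + y**2 + 2*y + 1.
  f_y = 2*x**2 + 2*x*y + 2*x + 3*y**2 + 8*y + 5.
Scan x_0 ∈ {−4, ..., 4}. For each x_0, f_y(x_0, y) is a polynomial in y; find its integer roots y ∈ {−4, ..., 4}, then test f_x and f at those candidates.
  x = -4: f_y(-4, y) = 3*y**2 + 29; no integer root y with |y| ≤ 4.
  x = -3: f_y(-3, y) = 3*y**2 + 2*y + 17; no integer root y with |y| ≤ 4.
  x = -2: f_y(-2, y) = 3*y**2 + 4*y + 9; no integer root y with |y| ≤ 4.
  x = -1: f_y(-1, y) = 3*y**2 + 6*y + 5; no integer root y with |y| ≤ 4.
  x = 0: f_y(0, y) = 3*y**2 + 8*y + 5; vanishes at y ∈ {-1}. (0, -1): f_x = 0, f = 0 — SINGULAR.
  x = 1: f_y(1, y) = 3*y**2 + 10*y + 9; no integer root y with |y| ≤ 4.
  x = 2: f_y(2, y) = 3*y**2 + 12*y + 17; no integer root y with |y| ≤ 4.
  x = 3: f_y(3, y) = 3*y**2 + 14*y + 29; no integer root y with |y| ≤ 4.
  x = 4: f_y(4, y) = 3*y**2 + 16*y + 45; no integer root y with |y| ≤ 4.
Only singular point on the grid: (0, -1).
Classify: substitute x = 0 + u, y = -1 + v and expand: f = -3*u**3 + 2*u**2*v + u*v**2 + v**3 + v**2.
No constant or linear terms (consistent with a singular point). Quadratic part: v**2. Cubic part: -3*u**3 + 2*u**2*v + u*v**2 + v**3.
The quadratic part v**2 is a perfect square, so there is a single (double) tangent line v = 0, i.e. y = -1. Restricting the cubic part to that line (v = 0) leaves -3*u**3 ≠ 0, so f is not divisible by v and the branch is v² ≈ 3*u**3 to lowest order — this is a cusp.
Classification: cusp.


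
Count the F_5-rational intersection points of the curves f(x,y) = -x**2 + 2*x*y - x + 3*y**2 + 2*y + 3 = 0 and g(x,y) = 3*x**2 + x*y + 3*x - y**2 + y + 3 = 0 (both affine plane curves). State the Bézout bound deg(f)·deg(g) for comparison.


Common zeros: ∅; count = 0; Bézout bound = 4.

deg(f) = 2, deg(g) = 2, so Bézout bound = 4.
Scan x ∈ F_5. For each x, list the y ∈ F_5 with f(x, y) ≡ 0 and those with g(x, y) ≡ 0 (mod 5); the common zeros in that column are the intersection.
  x = 0: f ≡ 0 at y ∈ ∅; g ≡ 0 at y ∈ ∅; common: ∅.
  x = 1: f ≡ 0 at y ∈ {3, 4}; g ≡ 0 at y ∈ {1}; common: ∅.
  x = 2: f ≡ 0 at y ∈ ∅; g ≡ 0 at y ∈ ∅; common: ∅.
  x = 3: f ≡ 0 at y ∈ ∅; g ≡ 0 at y ∈ ∅; common: ∅.
  x = 4: f ≡ 0 at y ∈ {2, 3}; g ≡ 0 at y ∈ ∅; common: ∅.
Collecting: common zeros = ∅, so the count is 0.
Comparison with the Bézout bound: 0 ≤ 4 = deg(f)·deg(g), as expected for curves with no common component (the affine F_5-count falls short of the bound because intersections may lie at infinity, over extension fields, or carry multiplicity).


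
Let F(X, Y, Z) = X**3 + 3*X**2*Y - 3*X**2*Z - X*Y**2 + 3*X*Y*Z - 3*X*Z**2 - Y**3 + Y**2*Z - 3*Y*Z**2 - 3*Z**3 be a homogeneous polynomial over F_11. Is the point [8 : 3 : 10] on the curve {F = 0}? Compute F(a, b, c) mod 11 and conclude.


F(8,3,10) ≡ 3 (mod 11); P is NOT on the curve.

Evaluate F(8, 3, 10) term-by-term (mod 11).
  X**3 ↦ 1·512·1·1 = 512
  3*X**2*Y ↦ 3·64·3·1 = 576
  -3*X**2*Z ↦ -3·64·1·10 = -1920
  -X*Y**2 ↦ -1·8·9·1 = -72
  3*X*Y*Z ↦ 3·8·3·10 = 720
  -3*X*Z**2 ↦ -3·8·1·100 = -2400
  -Y**3 ↦ -1·1·27·1 = -27
  Y**2*Z ↦ 1·1·9·10 = 90
  -3*Y*Z**2 ↦ -3·1·3·100 = -900
  -3*Z**3 ↦ -3·1·1·1000 = -3000
Sum: F(8, 3, 10) = (512) + (576) + (-1920) + (-72) + (720) + (-2400) + (-27) + (90) + (-900) + (-3000) = -6421.
Reducing mod 11: -6421 ≡ 3 (mod 11).
Since F(a, b, c) ≡ 3 ≠ 0 (mod 11), P does NOT lie on the curve.


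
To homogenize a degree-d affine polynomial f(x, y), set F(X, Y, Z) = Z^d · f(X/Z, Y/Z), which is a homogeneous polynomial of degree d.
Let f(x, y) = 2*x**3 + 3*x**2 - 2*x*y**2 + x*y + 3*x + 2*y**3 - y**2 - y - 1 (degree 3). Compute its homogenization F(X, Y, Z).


F(X, Y, Z) = 2*X**3 + 3*X**2*Z - 2*X*Y**2 + X*Y*Z + 3*X*Z**2 + 2*Y**3 - Y**2*Z - Y*Z**2 - Z**3

deg(f) = 3.
Substitute x = X/Z, y = Y/Z into f, then multiply by Z^3.
  monomial 2·x^3·y^0 ↦ 2·X^3·Y^0·Z^0.
  monomial 3·x^2·y^0 ↦ 3·X^2·Y^0·Z^1.
  monomial -2·x^1·y^2 ↦ -2·X^1·Y^2·Z^0.
  monomial 1·x^1·y^1 ↦ 1·X^1·Y^1·Z^1.
  monomial 3·x^1·y^0 ↦ 3·X^1·Y^0·Z^2.
  monomial 2·x^0·y^3 ↦ 2·X^0·Y^3·Z^0.
  monomial -1·x^0·y^2 ↦ -1·X^0·Y^2·Z^1.
  monomial -1·x^0·y^1 ↦ -1·X^0·Y^1·Z^2.
  monomial -1·x^0·y^0 ↦ -1·X^0·Y^0·Z^3.
Collecting: F(X, Y, Z) = 2*X**3 + 3*X**2*Z - 2*X*Y**2 + X*Y*Z + 3*X*Z**2 + 2*Y**3 - Y**2*Z - Y*Z**2 - Z**3.


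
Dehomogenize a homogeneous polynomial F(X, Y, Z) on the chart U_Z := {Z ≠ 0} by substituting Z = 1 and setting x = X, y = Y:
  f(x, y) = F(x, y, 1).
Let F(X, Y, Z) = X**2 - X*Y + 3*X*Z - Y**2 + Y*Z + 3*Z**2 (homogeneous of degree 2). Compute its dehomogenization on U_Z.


f(x, y) = x**2 - x*y + 3*x - y**2 + y + 3

On U_Z we set Z = 1. Each monomial c·X^i·Y^j·Z^k in F becomes c·x^i·y^j·1^k = c·x^i·y^j.
Substituting Z = 1: F(X, Y, 1) = x**2 - x*y + 3*x - y**2 + y + 3.
Note: deg(f) ≤ deg(F) = 2; strict inequality happens when F is divisible by Z (lost terms).


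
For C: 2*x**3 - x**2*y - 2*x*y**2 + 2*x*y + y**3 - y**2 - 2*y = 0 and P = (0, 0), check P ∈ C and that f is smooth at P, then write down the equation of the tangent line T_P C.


Tangent line at P: -2*y = 0.

Step 1: f(0, 0) = 0, so P lies on C.
Step 2: partial derivatives
  f_x(x, y) = 6*x**2 - 2*x*y - 2*y**2 + 2*y, f_y(x, y) = -x**2 - 4*x*y + 2*x + 3*y**2 - 2*y - 2.
  f_x(P) = 0, f_y(P) = -2 (gradient nonzero, so P is smooth).
Step 3: tangent line at P: 0·(x − 0) + -2·(y − 0) = 0.
Expanding: -2*y = 0.


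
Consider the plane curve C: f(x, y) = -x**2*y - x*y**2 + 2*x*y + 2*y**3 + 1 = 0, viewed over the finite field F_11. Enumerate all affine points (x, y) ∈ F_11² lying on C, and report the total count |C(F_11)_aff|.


Affine F_11-points: {(0, 3), (1, 5), (4, 4), (5, 2), (5, 4), (6, 2), (7, 5), (7, 7), (7, 8), (8, 6), (9, 8), (10, 3), (10, 6), (10, 7)}; count = 14.

For each of the 121 pairs (x, y) ∈ F_11², evaluate f(x, y) mod 11. Record the zeros.
  x = 0: [0↦1, 1↦3, 2↦6, 3↦0, 4↦8, 5↦9, 6↦4, 7↦5, 8↦2, 9↦7, 10↦10]  zeros at y ∈ {3}
  x = 1: [0↦1, 1↦3, 2↦4, 3↦5, 4↦7, 5↦0, 6↦7, 7↦7, 8↦1, 9↦1, 10↦8]  zeros at y ∈ {5}
  x = 2: [0↦1, 1↦1, 2↦9, 3↦4, 4↦9, 5↦3, 6↦9, 7↦6, 8↦6, 9↦10, 10↦8]  zeros at y ∈ ∅
  x = 3: [0↦1, 1↦8, 2↦10, 3↦8, 4↦3, 5↦7, 6↦10, 7↦2, 8↦6, 9↦1, 10↦10]  zeros at y ∈ ∅
  x = 4: [0↦1, 1↦2, 2↦7, 3↦6, 4↦0, 5↦1, 6↦10, 7↦6, 8↦1, 9↦7, 10↦3]  zeros at y ∈ {4}
  x = 5: [0↦1, 1↦5, 2↦0, 3↦9, 4↦0, 5↦7, 6↦9, 7↦7, 8↦2, 9↦6, 10↦9]  zeros at y ∈ {2, 4}
  x = 6: [0↦1, 1↦6, 2↦0, 3↦6, 4↦3, 5↦3, 6↦7, 7↦5, 8↦9, 9↦9, 10↦6]  zeros at y ∈ {2}
  x = 7: [0↦1, 1↦5, 2↦7, 3↦8, 4↦9, 5↦0, 6↦4, 7↦0, 8↦0, 9↦5, 10↦5]  zeros at y ∈ {5, 7, 8}
  x = 8: [0↦1, 1↦2, 2↦10, 3↦4, 4↦7, 5↦9, 6↦0, 7↦3, 8↦8, 9↦5, 10↦6]  zeros at y ∈ {6}
  x = 9: [0↦1, 1↦8, 2↦9, 3↦5, 4↦8, 5↦8, 6↦6, 7↦3, 8↦0, 9↦9, 10↦9]  zeros at y ∈ {8}
  x = 10: [0↦1, 1↦1, 2↦4, 3↦0, 4↦1, 5↦8, 6↦0, 7↦0, 8↦9, 9↦6, 10↦3]  zeros at y ∈ {3, 6, 7}
Collecting zeros: affine points = {(0, 3), (1, 5), (4, 4), (5, 2), (5, 4), (6, 2), (7, 5), (7, 7), (7, 8), (8, 6), (9, 8), (10, 3), (10, 6), (10, 7)}.
Total count |C(F_11)_aff| = 14.


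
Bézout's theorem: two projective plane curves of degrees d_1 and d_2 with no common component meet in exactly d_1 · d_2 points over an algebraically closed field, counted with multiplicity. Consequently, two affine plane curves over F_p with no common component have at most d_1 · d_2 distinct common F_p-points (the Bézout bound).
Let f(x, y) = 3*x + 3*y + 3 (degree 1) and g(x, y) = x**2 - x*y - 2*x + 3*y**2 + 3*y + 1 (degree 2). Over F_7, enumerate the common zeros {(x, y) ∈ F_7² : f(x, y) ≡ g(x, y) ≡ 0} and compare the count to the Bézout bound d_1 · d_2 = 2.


Common zeros: ∅; count = 0; Bézout bound = 2.

deg(f) = 1, deg(g) = 2, so Bézout bound = 2.
Scan x ∈ F_7. For each x, list the y ∈ F_7 with f(x, y) ≡ 0 and those with g(x, y) ≡ 0 (mod 7); the common zeros in that column are the intersection.
  x = 0: f ≡ 0 at y ∈ {6}; g ≡ 0 at y ∈ {1, 5}; common: ∅.
  x = 1: f ≡ 0 at y ∈ {5}; g ≡ 0 at y ∈ {0, 4}; common: ∅.
  x = 2: f ≡ 0 at y ∈ {4}; g ≡ 0 at y ∈ ∅; common: ∅.
  x = 3: f ≡ 0 at y ∈ {3}; g ≡ 0 at y ∈ {1, 6}; common: ∅.
  x = 4: f ≡ 0 at y ∈ {2}; g ≡ 0 at y ∈ ∅; common: ∅.
  x = 5: f ≡ 0 at y ∈ {1}; g ≡ 0 at y ∈ {4, 6}; common: ∅.
  x = 6: f ≡ 0 at y ∈ {0}; g ≡ 0 at y ∈ ∅; common: ∅.
Collecting: common zeros = ∅, so the count is 0.
Comparison with the Bézout bound: 0 ≤ 2 = deg(f)·deg(g), as expected for curves with no common component (the affine F_7-count falls short of the bound because intersections may lie at infinity, over extension fields, or carry multiplicity).


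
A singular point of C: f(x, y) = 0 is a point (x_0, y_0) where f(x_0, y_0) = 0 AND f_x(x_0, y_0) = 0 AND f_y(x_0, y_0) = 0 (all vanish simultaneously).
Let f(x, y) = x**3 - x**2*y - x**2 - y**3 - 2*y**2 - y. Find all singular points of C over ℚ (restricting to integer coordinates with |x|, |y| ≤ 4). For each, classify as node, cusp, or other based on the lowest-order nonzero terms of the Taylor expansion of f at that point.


Singular points: {(0, -1)}; classification: cusp.

Compute partial derivatives:
  f_x = 3*x**2 - 2*x*y - 2*x.
  f_y = -x**2 - 3*y**2 - 4*y - 1.
Scan x_0 ∈ {−4, ..., 4}. For each x_0, f_y(x_0, y) is a polynomial in y; find its integer roots y ∈ {−4, ..., 4}, then test f_x and f at those candidates.
  x = -4: f_y(-4, y) = -3*y**2 - 4*y - 17; no integer root y with |y| ≤ 4.
  x = -3: f_y(-3, y) = -3*y**2 - 4*y - 10; no integer root y with |y| ≤ 4.
  x = -2: f_y(-2, y) = -3*y**2 - 4*y - 5; no integer root y with |y| ≤ 4.
  x = -1: f_y(-1, y) = -3*y**2 - 4*y - 2; no integer root y with |y| ≤ 4.
  x = 0: f_y(0, y) = -3*y**2 - 4*y - 1; vanishes at y ∈ {-1}. (0, -1): f_x = 0, f = 0 — SINGULAR.
  x = 1: f_y(1, y) = -3*y**2 - 4*y - 2; no integer root y with |y| ≤ 4.
  x = 2: f_y(2, y) = -3*y**2 - 4*y - 5; no integer root y with |y| ≤ 4.
  x = 3: f_y(3, y) = -3*y**2 - 4*y - 10; no integer root y with |y| ≤ 4.
  x = 4: f_y(4, y) = -3*y**2 - 4*y - 17; no integer root y with |y| ≤ 4.
Only singular point on the grid: (0, -1).
Classify: substitute x = 0 + u, y = -1 + v and expand: f = u**3 - u**2*v - v**3 + v**2.
No constant or linear terms (consistent with a singular point). Quadratic part: v**2. Cubic part: u**3 - u**2*v - v**3.
The quadratic part v**2 is a perfect square, so there is a single (double) tangent line v = 0, i.e. y = -1. Restricting the cubic part to that line (v = 0) leaves u**3 ≠ 0, so f is not divisible by v and the branch is v² ≈ -u**3 to lowest order — this is a cusp.
Classification: cusp.


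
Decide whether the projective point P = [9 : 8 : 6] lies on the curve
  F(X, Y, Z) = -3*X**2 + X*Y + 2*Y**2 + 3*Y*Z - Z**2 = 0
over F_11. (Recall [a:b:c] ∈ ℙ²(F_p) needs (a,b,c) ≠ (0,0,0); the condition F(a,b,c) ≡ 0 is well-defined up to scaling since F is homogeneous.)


F(9,8,6) ≡ 10 (mod 11); P is NOT on the curve.

Evaluate F(9, 8, 6) term-by-term (mod 11).
  -3*X**2 ↦ -3·81·1·1 = -243
  X*Y ↦ 1·9·8·1 = 72
  2*Y**2 ↦ 2·1·64·1 = 128
  3*Y*Z ↦ 3·1·8·6 = 144
  -Z**2 ↦ -1·1·1·36 = -36
Sum: F(9, 8, 6) = (-243) + (72) + (128) + (144) + (-36) = 65.
Reducing mod 11: 65 ≡ 10 (mod 11).
Since F(a, b, c) ≡ 10 ≠ 0 (mod 11), P does NOT lie on the curve.


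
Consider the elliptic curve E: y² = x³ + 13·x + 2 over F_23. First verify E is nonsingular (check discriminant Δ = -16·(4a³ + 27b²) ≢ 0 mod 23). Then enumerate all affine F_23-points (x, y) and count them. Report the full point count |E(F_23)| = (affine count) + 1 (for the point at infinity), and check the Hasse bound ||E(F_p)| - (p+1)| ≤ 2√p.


Affine points = {(0, 5), (0, 18), (1, 4), (1, 19), (2, 6), (2, 17), (4, 7), (4, 16), (5, 10), (5, 13), (11, 2), (11, 21), (12, 0), (19, 1), (19, 22)}; affine count = 15; |E(F_23)| = 16.

Discriminant check: Δ ∝ 4a³ + 27b² = 4·13³ + 27·2² = 4·2197 + 27·4 ≡ 18 (mod 23). Nonzero ⇒ E is nonsingular.
For each x ∈ F_23, compute rhs = x³ + 13·x + 2 mod 23, then count y ∈ F_23 with y² ≡ rhs.
  x = 0: rhs = 2, matching y values: 5, 18 (2 points).
  x = 1: rhs = 16, matching y values: 4, 19 (2 points).
  x = 2: rhs = 13, matching y values: 6, 17 (2 points).
  x = 3: rhs = 22, matching y values: none (0 points).
  x = 4: rhs = 3, matching y values: 7, 16 (2 points).
  x = 5: rhs = 8, matching y values: 10, 13 (2 points).
  x = 6: rhs = 20, matching y values: none (0 points).
  x = 7: rhs = 22, matching y values: none (0 points).
  x = 8: rhs = 20, matching y values: none (0 points).
  x = 9: rhs = 20, matching y values: none (0 points).
  x = 10: rhs = 5, matching y values: none (0 points).
  x = 11: rhs = 4, matching y values: 2, 21 (2 points).
  x = 12: rhs = 0, matching y values: 0 (1 points).
  x = 13: rhs = 22, matching y values: none (0 points).
  x = 14: rhs = 7, matching y values: none (0 points).
  x = 15: rhs = 7, matching y values: none (0 points).
  x = 16: rhs = 5, matching y values: none (0 points).
  x = 17: rhs = 7, matching y values: none (0 points).
  x = 18: rhs = 19, matching y values: none (0 points).
  x = 19: rhs = 1, matching y values: 1, 22 (2 points).
  x = 20: rhs = 5, matching y values: none (0 points).
  x = 21: rhs = 14, matching y values: none (0 points).
  x = 22: rhs = 11, matching y values: none (0 points).
Total affine count: 15.
Full point count |E(F_23)| = 15 + 1 = 16.
Hasse bound: |16 − (23+1)| = |-8| = 8 ≤ 2√23 ≈ 9.5917 ✓.


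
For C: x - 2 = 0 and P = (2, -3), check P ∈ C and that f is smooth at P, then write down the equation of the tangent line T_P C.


Tangent line at P: x - 2 = 0.

Step 1: f(2, -3) = 0, so P lies on C.
Step 2: partial derivatives
  f_x(x, y) = 1, f_y(x, y) = 0.
  f_x(P) = 1, f_y(P) = 0 (gradient nonzero, so P is smooth).
Step 3: tangent line at P: 1·(x − 2) + 0·(y − -3) = 0.
Expanding: x - 2 = 0.


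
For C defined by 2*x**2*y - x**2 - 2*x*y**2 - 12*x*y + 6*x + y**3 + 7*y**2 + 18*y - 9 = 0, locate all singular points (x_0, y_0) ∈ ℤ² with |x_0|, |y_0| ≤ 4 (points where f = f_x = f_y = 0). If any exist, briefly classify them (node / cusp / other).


Singular points: {(3, 0)}; classification: node.

Compute partial derivatives:
  f_x = 4*x*y - 2*x - 2*y**2 - 12*y + 6.
  f_y = 2*x**2 - 4*x*y - 12*x + 3*y**2 + 14*y + 18.
Scan x_0 ∈ {−4, ..., 4}. For each x_0, f_y(x_0, y) is a polynomial in y; find its integer roots y ∈ {−4, ..., 4}, then test f_x and f at those candidates.
  x = -4: f_y(-4, y) = 3*y**2 + 30*y + 98; no integer root y with |y| ≤ 4.
  x = -3: f_y(-3, y) = 3*y**2 + 26*y + 72; no integer root y with |y| ≤ 4.
  x = -2: f_y(-2, y) = 3*y**2 + 22*y + 50; no integer root y with |y| ≤ 4.
  x = -1: f_y(-1, y) = 3*y**2 + 18*y + 32; no integer root y with |y| ≤ 4.
  x = 0: f_y(0, y) = 3*y**2 + 14*y + 18; no integer root y with |y| ≤ 4.
  x = 1: f_y(1, y) = 3*y**2 + 10*y + 8; vanishes at y ∈ {-2}. (1, -2): f_x = 12 ≠ 0.
  x = 2: f_y(2, y) = 3*y**2 + 6*y + 2; no integer root y with |y| ≤ 4.
  x = 3: f_y(3, y) = 3*y**2 + 2*y; vanishes at y ∈ {0}. (3, 0): f_x = 0, f = 0 — SINGULAR.
  x = 4: f_y(4, y) = 3*y**2 - 2*y + 2; no integer root y with |y| ≤ 4.
Only singular point on the grid: (3, 0).
Classify: substitute x = 3 + u, y = 0 + v and expand: f = 2*u**2*v - u**2 - 2*u*v**2 + v**3 + v**2.
No constant or linear terms (consistent with a singular point). Quadratic part: -u**2 + v**2. Cubic part: 2*u**2*v - 2*u*v**2 + v**3.
The quadratic part v**2 - u**2 = (v − u)(v + u) splits into two distinct linear factors, so there are two distinct tangent lines y − 0 = ±(x − 3) — this is a node (ordinary double point).
Classification: node.


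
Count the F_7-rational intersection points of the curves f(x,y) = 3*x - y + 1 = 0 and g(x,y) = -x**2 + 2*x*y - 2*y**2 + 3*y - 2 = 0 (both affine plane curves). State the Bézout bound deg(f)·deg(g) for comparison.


Common zeros: ∅; count = 0; Bézout bound = 2.

deg(f) = 1, deg(g) = 2, so Bézout bound = 2.
Scan x ∈ F_7. For each x, list the y ∈ F_7 with f(x, y) ≡ 0 and those with g(x, y) ≡ 0 (mod 7); the common zeros in that column are the intersection.
  x = 0: f ≡ 0 at y ∈ {1}; g ≡ 0 at y ∈ {6}; common: ∅.
  x = 1: f ≡ 0 at y ∈ {4}; g ≡ 0 at y ∈ {1, 5}; common: ∅.
  x = 2: f ≡ 0 at y ∈ {0}; g ≡ 0 at y ∈ {2, 5}; common: ∅.
  x = 3: f ≡ 0 at y ∈ {3}; g ≡ 0 at y ∈ {4}; common: ∅.
  x = 4: f ≡ 0 at y ∈ {6}; g ≡ 0 at y ∈ ∅; common: ∅.
  x = 5: f ≡ 0 at y ∈ {2}; g ≡ 0 at y ∈ {4, 6}; common: ∅.
  x = 6: f ≡ 0 at y ∈ {5}; g ≡ 0 at y ∈ ∅; common: ∅.
Collecting: common zeros = ∅, so the count is 0.
Comparison with the Bézout bound: 0 ≤ 2 = deg(f)·deg(g), as expected for curves with no common component (the affine F_7-count falls short of the bound because intersections may lie at infinity, over extension fields, or carry multiplicity).


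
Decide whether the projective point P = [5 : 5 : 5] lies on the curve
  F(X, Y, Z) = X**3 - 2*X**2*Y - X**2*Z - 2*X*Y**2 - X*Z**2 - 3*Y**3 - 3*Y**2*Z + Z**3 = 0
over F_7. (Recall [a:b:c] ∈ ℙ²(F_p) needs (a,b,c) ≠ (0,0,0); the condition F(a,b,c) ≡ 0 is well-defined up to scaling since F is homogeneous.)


F(5,5,5) ≡ 3 (mod 7); P is NOT on the curve.

Evaluate F(5, 5, 5) term-by-term (mod 7).
  X**3 ↦ 1·125·1·1 = 125
  -2*X**2*Y ↦ -2·25·5·1 = -250
  -X**2*Z ↦ -1·25·1·5 = -125
  -2*X*Y**2 ↦ -2·5·25·1 = -250
  -X*Z**2 ↦ -1·5·1·25 = -125
  -3*Y**3 ↦ -3·1·125·1 = -375
  -3*Y**2*Z ↦ -3·1·25·5 = -375
  Z**3 ↦ 1·1·1·125 = 125
Sum: F(5, 5, 5) = (125) + (-250) + (-125) + (-250) + (-125) + (-375) + (-375) + (125) = -1250.
Reducing mod 7: -1250 ≡ 3 (mod 7).
Since F(a, b, c) ≡ 3 ≠ 0 (mod 7), P does NOT lie on the curve.


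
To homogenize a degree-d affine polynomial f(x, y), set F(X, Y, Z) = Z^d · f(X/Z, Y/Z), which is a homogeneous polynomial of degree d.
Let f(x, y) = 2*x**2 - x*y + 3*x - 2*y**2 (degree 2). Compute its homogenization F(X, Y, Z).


F(X, Y, Z) = 2*X**2 - X*Y + 3*X*Z - 2*Y**2

deg(f) = 2.
Substitute x = X/Z, y = Y/Z into f, then multiply by Z^2.
  monomial 2·x^2·y^0 ↦ 2·X^2·Y^0·Z^0.
  monomial -1·x^1·y^1 ↦ -1·X^1·Y^1·Z^0.
  monomial 3·x^1·y^0 ↦ 3·X^1·Y^0·Z^1.
  monomial -2·x^0·y^2 ↦ -2·X^0·Y^2·Z^0.
Collecting: F(X, Y, Z) = 2*X**2 - X*Y + 3*X*Z - 2*Y**2.


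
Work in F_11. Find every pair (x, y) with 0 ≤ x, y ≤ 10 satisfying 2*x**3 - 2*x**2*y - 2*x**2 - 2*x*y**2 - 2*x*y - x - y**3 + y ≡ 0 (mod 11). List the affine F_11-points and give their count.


Affine F_11-points: {(0, 0), (0, 1), (0, 10), (1, 3), (3, 0), (4, 1), (5, 3), (6, 2), (6, 6), (8, 5), (9, 0), (9, 1), (9, 3), (10, 9)}; count = 14.

For each of the 121 pairs (x, y) ∈ F_11², evaluate f(x, y) mod 11. Record the zeros.
  x = 0: [0↦0, 1↦0, 2↦5, 3↦9, 4↦6, 5↦1, 6↦10, 7↦5, 8↦2, 9↦6, 10↦0]  zeros at y ∈ {0, 1, 10}
  x = 1: [0↦10, 1↦4, 2↦10, 3↦0, 4↦1, 5↦7, 6↦1, 7↦10, 8↦6, 9↦5, 10↦1]  zeros at y ∈ {3}
  x = 2: [0↦6, 1↦1, 2↦4, 3↦9, 4↦10, 5↦1, 6↦9, 7↦6, 8↦8, 9↦9, 10↦3]  zeros at y ∈ ∅
  x = 3: [0↦0, 1↦3, 2↦10, 3↦4, 4↦1, 5↦6, 6↦2, 7↦5, 8↦9, 9↦8, 10↦7]  zeros at y ∈ {0}
  x = 4: [0↦4, 1↦0, 2↦7, 3↦8, 4↦8, 5↦1, 6↦3, 7↦8, 8↦10, 9↦3, 10↦3]  zeros at y ∈ {1}
  x = 5: [0↦8, 1↦4, 2↦7, 3↦0, 4↦10, 5↦9, 6↦2, 7↦5, 8↦1, 9↦6, 10↦3]  zeros at y ∈ {3}
  x = 6: [0↦2, 1↦5, 2↦0, 3↦3, 4↦8, 5↦9, 6↦0, 7↦8, 8↦5, 9↦7, 10↦8]  zeros at y ∈ {2, 6}
  x = 7: [0↦9, 1↦4, 2↦9, 3↦7, 4↦3, 5↦2, 6↦9, 7↦7, 8↦1, 9↦7, 10↦8]  zeros at y ∈ ∅
  x = 8: [0↦8, 1↦2, 2↦2, 3↦2, 4↦7, 5↦0, 6↦8, 7↦3, 8↦1, 9↦7, 10↦4]  zeros at y ∈ {5}
  x = 9: [0↦0, 1↦0, 2↦2, 3↦0, 4↦10, 5↦4, 6↦9, 7↦8, 8↦6, 9↦8, 10↦8]  zeros at y ∈ {0, 1, 3}
  x = 10: [0↦8, 1↦10, 2↦10, 3↦2, 4↦2, 5↦4, 6↦2, 7↦1, 8↦6, 9↦0, 10↦10]  zeros at y ∈ {9}
Collecting zeros: affine points = {(0, 0), (0, 1), (0, 10), (1, 3), (3, 0), (4, 1), (5, 3), (6, 2), (6, 6), (8, 5), (9, 0), (9, 1), (9, 3), (10, 9)}.
Total count |C(F_11)_aff| = 14.


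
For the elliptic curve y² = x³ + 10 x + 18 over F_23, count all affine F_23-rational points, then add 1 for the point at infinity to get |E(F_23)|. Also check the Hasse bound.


Affine points = {(0, 8), (0, 15), (1, 11), (1, 12), (2, 0), (3, 11), (3, 12), (5, 3), (5, 20), (6, 8), (6, 15), (8, 9), (8, 14), (9, 3), (9, 20), (12, 7), (12, 16), (14, 2), (14, 21), (15, 1), (15, 22), (17, 8), (17, 15), (18, 2), (18, 21), (19, 11), (19, 12), (21, 6), (21, 17)}; affine count = 29; |E(F_23)| = 30.

Discriminant check: Δ ∝ 4a³ + 27b² = 4·10³ + 27·18² = 4·1000 + 27·324 ≡ 6 (mod 23). Nonzero ⇒ E is nonsingular.
For each x ∈ F_23, compute rhs = x³ + 10·x + 18 mod 23, then count y ∈ F_23 with y² ≡ rhs.
  x = 0: rhs = 18, matching y values: 8, 15 (2 points).
  x = 1: rhs = 6, matching y values: 11, 12 (2 points).
  x = 2: rhs = 0, matching y values: 0 (1 points).
  x = 3: rhs = 6, matching y values: 11, 12 (2 points).
  x = 4: rhs = 7, matching y values: none (0 points).
  x = 5: rhs = 9, matching y values: 3, 20 (2 points).
  x = 6: rhs = 18, matching y values: 8, 15 (2 points).
  x = 7: rhs = 17, matching y values: none (0 points).
  x = 8: rhs = 12, matching y values: 9, 14 (2 points).
  x = 9: rhs = 9, matching y values: 3, 20 (2 points).
  x = 10: rhs = 14, matching y values: none (0 points).
  x = 11: rhs = 10, matching y values: none (0 points).
  x = 12: rhs = 3, matching y values: 7, 16 (2 points).
  x = 13: rhs = 22, matching y values: none (0 points).
  x = 14: rhs = 4, matching y values: 2, 21 (2 points).
  x = 15: rhs = 1, matching y values: 1, 22 (2 points).
  x = 16: rhs = 19, matching y values: none (0 points).
  x = 17: rhs = 18, matching y values: 8, 15 (2 points).
  x = 18: rhs = 4, matching y values: 2, 21 (2 points).
  x = 19: rhs = 6, matching y values: 11, 12 (2 points).
  x = 20: rhs = 7, matching y values: none (0 points).
  x = 21: rhs = 13, matching y values: 6, 17 (2 points).
  x = 22: rhs = 7, matching y values: none (0 points).
Total affine count: 29.
Full point count |E(F_23)| = 29 + 1 = 30.
Hasse bound: |30 − (23+1)| = |6| = 6 ≤ 2√23 ≈ 9.5917 ✓.


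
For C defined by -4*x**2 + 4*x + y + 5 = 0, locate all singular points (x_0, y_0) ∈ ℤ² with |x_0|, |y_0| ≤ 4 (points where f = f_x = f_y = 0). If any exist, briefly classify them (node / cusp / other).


No singular points in the scanned grid; C is smooth there.

Compute partial derivatives:
  f_x = 4 - 8*x.
  f_y = 1.
f_y = 1 is a nonzero constant, so f_y never vanishes: no point (x, y) can satisfy f = f_x = f_y = 0. In particular no (x, y) ∈ {−4, ..., 4}² is singular; the curve is smooth.


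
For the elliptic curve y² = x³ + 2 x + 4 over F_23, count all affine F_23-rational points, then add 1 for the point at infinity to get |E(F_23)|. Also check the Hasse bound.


Affine points = {(0, 2), (0, 21), (2, 4), (2, 19), (5, 1), (5, 22), (6, 5), (6, 18), (7, 4), (7, 19), (8, 7), (8, 16), (10, 9), (10, 14), (11, 0), (12, 10), (12, 13), (14, 4), (14, 19), (17, 11), (17, 12), (19, 1), (19, 22), (22, 1), (22, 22)}; affine count = 25; |E(F_23)| = 26.

Discriminant check: Δ ∝ 4a³ + 27b² = 4·2³ + 27·4² = 4·8 + 27·16 ≡ 4 (mod 23). Nonzero ⇒ E is nonsingular.
For each x ∈ F_23, compute rhs = x³ + 2·x + 4 mod 23, then count y ∈ F_23 with y² ≡ rhs.
  x = 0: rhs = 4, matching y values: 2, 21 (2 points).
  x = 1: rhs = 7, matching y values: none (0 points).
  x = 2: rhs = 16, matching y values: 4, 19 (2 points).
  x = 3: rhs = 14, matching y values: none (0 points).
  x = 4: rhs = 7, matching y values: none (0 points).
  x = 5: rhs = 1, matching y values: 1, 22 (2 points).
  x = 6: rhs = 2, matching y values: 5, 18 (2 points).
  x = 7: rhs = 16, matching y values: 4, 19 (2 points).
  x = 8: rhs = 3, matching y values: 7, 16 (2 points).
  x = 9: rhs = 15, matching y values: none (0 points).
  x = 10: rhs = 12, matching y values: 9, 14 (2 points).
  x = 11: rhs = 0, matching y values: 0 (1 points).
  x = 12: rhs = 8, matching y values: 10, 13 (2 points).
  x = 13: rhs = 19, matching y values: none (0 points).
  x = 14: rhs = 16, matching y values: 4, 19 (2 points).
  x = 15: rhs = 5, matching y values: none (0 points).
  x = 16: rhs = 15, matching y values: none (0 points).
  x = 17: rhs = 6, matching y values: 11, 12 (2 points).
  x = 18: rhs = 7, matching y values: none (0 points).
  x = 19: rhs = 1, matching y values: 1, 22 (2 points).
  x = 20: rhs = 17, matching y values: none (0 points).
  x = 21: rhs = 15, matching y values: none (0 points).
  x = 22: rhs = 1, matching y values: 1, 22 (2 points).
Total affine count: 25.
Full point count |E(F_23)| = 25 + 1 = 26.
Hasse bound: |26 − (23+1)| = |2| = 2 ≤ 2√23 ≈ 9.5917 ✓.


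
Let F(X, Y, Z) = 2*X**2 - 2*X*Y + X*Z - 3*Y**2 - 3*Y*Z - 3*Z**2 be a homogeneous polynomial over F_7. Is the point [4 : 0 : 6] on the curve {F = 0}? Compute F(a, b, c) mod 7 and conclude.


F(4,0,6) ≡ 4 (mod 7); P is NOT on the curve.

Evaluate F(4, 0, 6) term-by-term (mod 7).
  2*X**2 ↦ 2·16·1·1 = 32
  -2*X*Y ↦ -2·4·0·1 = 0
  X*Z ↦ 1·4·1·6 = 24
  -3*Y**2 ↦ -3·1·0·1 = 0
  -3*Y*Z ↦ -3·1·0·6 = 0
  -3*Z**2 ↦ -3·1·1·36 = -108
Sum: F(4, 0, 6) = (32) + (0) + (24) + (0) + (0) + (-108) = -52.
Reducing mod 7: -52 ≡ 4 (mod 7).
Since F(a, b, c) ≡ 4 ≠ 0 (mod 7), P does NOT lie on the curve.


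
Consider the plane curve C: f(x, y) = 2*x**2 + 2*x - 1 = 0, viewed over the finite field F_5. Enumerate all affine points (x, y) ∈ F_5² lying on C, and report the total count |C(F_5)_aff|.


Affine F_5-points: ∅; count = 0.

For each of the 25 pairs (x, y) ∈ F_5², evaluate f(x, y) mod 5. Record the zeros.
  x = 0: [0↦4, 1↦4, 2↦4, 3↦4, 4↦4]  zeros at y ∈ ∅
  x = 1: [0↦3, 1↦3, 2↦3, 3↦3, 4↦3]  zeros at y ∈ ∅
  x = 2: [0↦1, 1↦1, 2↦1, 3↦1, 4↦1]  zeros at y ∈ ∅
  x = 3: [0↦3, 1↦3, 2↦3, 3↦3, 4↦3]  zeros at y ∈ ∅
  x = 4: [0↦4, 1↦4, 2↦4, 3↦4, 4↦4]  zeros at y ∈ ∅
Collecting zeros: affine points = ∅.
Total count |C(F_5)_aff| = 0.


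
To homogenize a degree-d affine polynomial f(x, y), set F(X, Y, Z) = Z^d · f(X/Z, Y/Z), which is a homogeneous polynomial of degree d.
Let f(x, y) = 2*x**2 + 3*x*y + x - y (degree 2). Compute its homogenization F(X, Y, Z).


F(X, Y, Z) = 2*X**2 + 3*X*Y + X*Z - Y*Z

deg(f) = 2.
Substitute x = X/Z, y = Y/Z into f, then multiply by Z^2.
  monomial 2·x^2·y^0 ↦ 2·X^2·Y^0·Z^0.
  monomial 3·x^1·y^1 ↦ 3·X^1·Y^1·Z^0.
  monomial 1·x^1·y^0 ↦ 1·X^1·Y^0·Z^1.
  monomial -1·x^0·y^1 ↦ -1·X^0·Y^1·Z^1.
Collecting: F(X, Y, Z) = 2*X**2 + 3*X*Y + X*Z - Y*Z.


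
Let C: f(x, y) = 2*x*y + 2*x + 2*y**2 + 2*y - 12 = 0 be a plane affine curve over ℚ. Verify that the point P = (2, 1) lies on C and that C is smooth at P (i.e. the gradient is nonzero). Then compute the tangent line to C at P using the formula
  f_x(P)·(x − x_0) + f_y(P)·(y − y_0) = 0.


Tangent line at P: 4*x + 10*y - 18 = 0.

Step 1: f(2, 1) = 0, so P lies on C.
Step 2: partial derivatives
  f_x(x, y) = 2*y + 2, f_y(x, y) = 2*x + 4*y + 2.
  f_x(P) = 4, f_y(P) = 10 (gradient nonzero, so P is smooth).
Step 3: tangent line at P: 4·(x − 2) + 10·(y − 1) = 0.
Expanding: 4*x + 10*y - 18 = 0.


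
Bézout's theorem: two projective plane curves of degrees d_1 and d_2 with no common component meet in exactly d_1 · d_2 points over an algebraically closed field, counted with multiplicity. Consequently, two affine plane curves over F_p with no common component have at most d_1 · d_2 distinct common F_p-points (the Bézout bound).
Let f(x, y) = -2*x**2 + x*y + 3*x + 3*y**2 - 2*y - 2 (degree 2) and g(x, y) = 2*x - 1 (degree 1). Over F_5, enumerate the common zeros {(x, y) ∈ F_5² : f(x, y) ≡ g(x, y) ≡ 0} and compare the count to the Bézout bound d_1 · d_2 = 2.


Common zeros: ∅; count = 0; Bézout bound = 2.

deg(f) = 2, deg(g) = 1, so Bézout bound = 2.
Scan x ∈ F_5. For each x, list the y ∈ F_5 with f(x, y) ≡ 0 and those with g(x, y) ≡ 0 (mod 5); the common zeros in that column are the intersection.
  x = 0: f ≡ 0 at y ∈ ∅; g ≡ 0 at y ∈ ∅; common: ∅.
  x = 1: f ≡ 0 at y ∈ ∅; g ≡ 0 at y ∈ ∅; common: ∅.
  x = 2: f ≡ 0 at y ∈ ∅; g ≡ 0 at y ∈ ∅; common: ∅.
  x = 3: f ≡ 0 at y ∈ ∅; g ≡ 0 at y ∈ {0, 1, 2, 3, 4}; common: ∅.
  x = 4: f ≡ 0 at y ∈ ∅; g ≡ 0 at y ∈ ∅; common: ∅.
Collecting: common zeros = ∅, so the count is 0.
Comparison with the Bézout bound: 0 ≤ 2 = deg(f)·deg(g), as expected for curves with no common component (the affine F_5-count falls short of the bound because intersections may lie at infinity, over extension fields, or carry multiplicity).


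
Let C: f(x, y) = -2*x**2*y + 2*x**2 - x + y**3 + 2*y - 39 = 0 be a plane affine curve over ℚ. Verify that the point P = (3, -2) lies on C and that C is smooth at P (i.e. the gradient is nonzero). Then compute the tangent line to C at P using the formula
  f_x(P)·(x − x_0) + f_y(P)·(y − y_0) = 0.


Tangent line at P: 35*x - 4*y - 113 = 0.

Step 1: f(3, -2) = 0, so P lies on C.
Step 2: partial derivatives
  f_x(x, y) = -4*x*y + 4*x - 1, f_y(x, y) = -2*x**2 + 3*y**2 + 2.
  f_x(P) = 35, f_y(P) = -4 (gradient nonzero, so P is smooth).
Step 3: tangent line at P: 35·(x − 3) + -4·(y − -2) = 0.
Expanding: 35*x - 4*y - 113 = 0.


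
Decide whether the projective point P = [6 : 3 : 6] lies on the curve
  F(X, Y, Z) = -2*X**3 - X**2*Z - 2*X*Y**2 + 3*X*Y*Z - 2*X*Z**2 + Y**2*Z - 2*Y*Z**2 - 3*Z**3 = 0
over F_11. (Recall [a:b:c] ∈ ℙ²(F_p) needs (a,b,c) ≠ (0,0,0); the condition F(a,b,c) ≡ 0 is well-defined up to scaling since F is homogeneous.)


F(6,3,6) ≡ 9 (mod 11); P is NOT on the curve.

Evaluate F(6, 3, 6) term-by-term (mod 11).
  -2*X**3 ↦ -2·216·1·1 = -432
  -X**2*Z ↦ -1·36·1·6 = -216
  -2*X*Y**2 ↦ -2·6·9·1 = -108
  3*X*Y*Z ↦ 3·6·3·6 = 324
  -2*X*Z**2 ↦ -2·6·1·36 = -432
  Y**2*Z ↦ 1·1·9·6 = 54
  -2*Y*Z**2 ↦ -2·1·3·36 = -216
  -3*Z**3 ↦ -3·1·1·216 = -648
Sum: F(6, 3, 6) = (-432) + (-216) + (-108) + (324) + (-432) + (54) + (-216) + (-648) = -1674.
Reducing mod 11: -1674 ≡ 9 (mod 11).
Since F(a, b, c) ≡ 9 ≠ 0 (mod 11), P does NOT lie on the curve.


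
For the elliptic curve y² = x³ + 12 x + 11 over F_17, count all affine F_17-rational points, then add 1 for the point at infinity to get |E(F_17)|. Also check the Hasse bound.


Affine points = {(2, 3), (2, 14), (4, 2), (4, 15), (5, 3), (5, 14), (7, 8), (7, 9), (9, 7), (9, 10), (10, 3), (10, 14), (12, 8), (12, 9), (13, 1), (13, 16), (14, 4), (14, 13), (15, 8), (15, 9), (16, 7), (16, 10)}; affine count = 22; |E(F_17)| = 23.

Discriminant check: Δ ∝ 4a³ + 27b² = 4·12³ + 27·11² = 4·1728 + 27·121 ≡ 13 (mod 17). Nonzero ⇒ E is nonsingular.
For each x ∈ F_17, compute rhs = x³ + 12·x + 11 mod 17, then count y ∈ F_17 with y² ≡ rhs.
  x = 0: rhs = 11, matching y values: none (0 points).
  x = 1: rhs = 7, matching y values: none (0 points).
  x = 2: rhs = 9, matching y values: 3, 14 (2 points).
  x = 3: rhs = 6, matching y values: none (0 points).
  x = 4: rhs = 4, matching y values: 2, 15 (2 points).
  x = 5: rhs = 9, matching y values: 3, 14 (2 points).
  x = 6: rhs = 10, matching y values: none (0 points).
  x = 7: rhs = 13, matching y values: 8, 9 (2 points).
  x = 8: rhs = 7, matching y values: none (0 points).
  x = 9: rhs = 15, matching y values: 7, 10 (2 points).
  x = 10: rhs = 9, matching y values: 3, 14 (2 points).
  x = 11: rhs = 12, matching y values: none (0 points).
  x = 12: rhs = 13, matching y values: 8, 9 (2 points).
  x = 13: rhs = 1, matching y values: 1, 16 (2 points).
  x = 14: rhs = 16, matching y values: 4, 13 (2 points).
  x = 15: rhs = 13, matching y values: 8, 9 (2 points).
  x = 16: rhs = 15, matching y values: 7, 10 (2 points).
Total affine count: 22.
Full point count |E(F_17)| = 22 + 1 = 23.
Hasse bound: |23 − (17+1)| = |5| = 5 ≤ 2√17 ≈ 8.2462 ✓.


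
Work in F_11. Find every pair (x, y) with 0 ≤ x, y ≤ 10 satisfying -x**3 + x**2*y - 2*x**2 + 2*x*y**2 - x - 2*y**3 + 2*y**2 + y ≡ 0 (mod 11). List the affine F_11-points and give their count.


Affine F_11-points: {(0, 0), (0, 3), (0, 9), (1, 1), (1, 2), (1, 10), (2, 2), (3, 3), (3, 6), (4, 4), (5, 5), (6, 6), (7, 7), (8, 2), (8, 8), (8, 10), (9, 3), (9, 9), (10, 0), (10, 1), (10, 10)}; count = 21.

For each of the 121 pairs (x, y) ∈ F_11², evaluate f(x, y) mod 11. Record the zeros.
  x = 0: [0↦0, 1↦1, 2↦5, 3↦0, 4↦7, 5↦3, 6↦9, 7↦2, 8↦3, 9↦0, 10↦3]  zeros at y ∈ {0, 3, 9}
  x = 1: [0↦7, 1↦0, 2↦0, 3↦6, 4↦6, 5↦10, 6↦6, 7↦4, 8↦3, 9↦2, 10↦0]  zeros at y ∈ {1, 2, 10}
  x = 2: [0↦4, 1↦2, 2↦0, 3↦8, 4↦3, 5↦6, 6↦5, 7↦10, 8↦9, 9↦1, 10↦7]  zeros at y ∈ {2}
  x = 3: [0↦7, 1↦1, 2↦10, 3↦0, 4↦3, 5↦7, 6↦0, 7↦3, 8↦4, 9↦2, 10↦7]  zeros at y ∈ {3, 6}
  x = 4: [0↦10, 1↦2, 2↦2, 3↦9, 4↦0, 5↦7, 6↦7, 7↦10, 8↦4, 9↦10, 10↦5]  zeros at y ∈ {4}
  x = 5: [0↦7, 1↦10, 2↦3, 3↦7, 4↦10, 5↦0, 6↦9, 7↦3, 8↦3, 9↦8, 10↦6]  zeros at y ∈ {5}
  x = 6: [0↦3, 1↦8, 2↦7, 3↦10, 4↦5, 5↦2, 6↦0, 7↦9, 8↦6, 9↦1, 10↦4]  zeros at y ∈ {6}
  x = 7: [0↦3, 1↦1, 2↦8, 3↦1, 4↦1, 5↦7, 6↦7, 7↦0, 8↦7, 9↦5, 10↦4]  zeros at y ∈ {7}
  x = 8: [0↦1, 1↦5, 2↦0, 3↦7, 4↦3, 5↦9, 6↦2, 7↦3, 8↦0, 9↦3, 10↦0]  zeros at y ∈ {2, 8, 10}
  x = 9: [0↦2, 1↦3, 2↦10, 3↦0, 4↦5, 5↦2, 6↦1, 7↦1, 8↦1, 9↦0, 10↦8]  zeros at y ∈ {3, 9}
  x = 10: [0↦0, 1↦0, 2↦10, 3↦7, 4↦1, 5↦2, 6↦9, 7↦10, 8↦4, 9↦1, 10↦0]  zeros at y ∈ {0, 1, 10}
Collecting zeros: affine points = {(0, 0), (0, 3), (0, 9), (1, 1), (1, 2), (1, 10), (2, 2), (3, 3), (3, 6), (4, 4), (5, 5), (6, 6), (7, 7), (8, 2), (8, 8), (8, 10), (9, 3), (9, 9), (10, 0), (10, 1), (10, 10)}.
Total count |C(F_11)_aff| = 21.


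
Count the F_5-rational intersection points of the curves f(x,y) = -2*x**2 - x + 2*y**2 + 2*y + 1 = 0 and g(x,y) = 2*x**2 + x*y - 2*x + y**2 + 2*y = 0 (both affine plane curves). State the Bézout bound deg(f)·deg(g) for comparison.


Common zeros: {(0, 3), (1, 2), (2, 3)}; count = 3; Bézout bound = 4.

deg(f) = 2, deg(g) = 2, so Bézout bound = 4.
Scan x ∈ F_5. For each x, list the y ∈ F_5 with f(x, y) ≡ 0 and those with g(x, y) ≡ 0 (mod 5); the common zeros in that column are the intersection.
  x = 0: f ≡ 0 at y ∈ {1, 3}; g ≡ 0 at y ∈ {0, 3}; common: {3}.
  x = 1: f ≡ 0 at y ∈ {2}; g ≡ 0 at y ∈ {0, 2}; common: {2}.
  x = 2: f ≡ 0 at y ∈ {1, 3}; g ≡ 0 at y ∈ {3}; common: {3}.
  x = 3: f ≡ 0 at y ∈ {0, 4}; g ≡ 0 at y ∈ ∅; common: ∅.
  x = 4: f ≡ 0 at y ∈ {0, 4}; g ≡ 0 at y ∈ {2}; common: ∅.
Collecting: common zeros = {(0, 3), (1, 2), (2, 3)}, so the count is 3.
Comparison with the Bézout bound: 3 ≤ 4 = deg(f)·deg(g), as expected for curves with no common component (the affine F_5-count falls short of the bound because intersections may lie at infinity, over extension fields, or carry multiplicity).


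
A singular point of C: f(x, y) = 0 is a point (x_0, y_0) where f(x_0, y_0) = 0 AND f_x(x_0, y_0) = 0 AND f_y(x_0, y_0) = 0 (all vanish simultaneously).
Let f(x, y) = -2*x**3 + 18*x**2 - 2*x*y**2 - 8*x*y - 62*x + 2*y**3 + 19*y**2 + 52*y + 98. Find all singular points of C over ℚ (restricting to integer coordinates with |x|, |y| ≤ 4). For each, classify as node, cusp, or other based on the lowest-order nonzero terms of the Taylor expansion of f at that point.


Singular points: {(3, -2)}; classification: cusp.

Compute partial derivatives:
  f_x = -6*x**2 + 36*x - 2*y**2 - 8*y - 62.
  f_y = -4*x*y - 8*x + 6*y**2 + 38*y + 52.
Scan x_0 ∈ {−4, ..., 4}. For each x_0, f_y(x_0, y) is a polynomial in y; find its integer roots y ∈ {−4, ..., 4}, then test f_x and f at those candidates.
  x = -4: f_y(-4, y) = 6*y**2 + 54*y + 84; vanishes at y ∈ {-2}. (-4, -2): f_x = -294 ≠ 0.
  x = -3: f_y(-3, y) = 6*y**2 + 50*y + 76; vanishes at y ∈ {-2}. (-3, -2): f_x = -216 ≠ 0.
  x = -2: f_y(-2, y) = 6*y**2 + 46*y + 68; vanishes at y ∈ {-2}. (-2, -2): f_x = -150 ≠ 0.
  x = -1: f_y(-1, y) = 6*y**2 + 42*y + 60; vanishes at y ∈ {-2}. (-1, -2): f_x = -96 ≠ 0.
  x = 0: f_y(0, y) = 6*y**2 + 38*y + 52; vanishes at y ∈ {-2}. (0, -2): f_x = -54 ≠ 0.
  x = 1: f_y(1, y) = 6*y**2 + 34*y + 44; vanishes at y ∈ {-2}. (1, -2): f_x = -24 ≠ 0.
  x = 2: f_y(2, y) = 6*y**2 + 30*y + 36; vanishes at y ∈ {-3, -2}. (2, -3): f_x = -8 ≠ 0; (2, -2): f_x = -6 ≠ 0.
  x = 3: f_y(3, y) = 6*y**2 + 26*y + 28; vanishes at y ∈ {-2}. (3, -2): f_x = 0, f = 0 — SINGULAR.
  x = 4: f_y(4, y) = 6*y**2 + 22*y + 20; vanishes at y ∈ {-2}. (4, -2): f_x = -6 ≠ 0.
Only singular point on the grid: (3, -2).
Classify: substitute x = 3 + u, y = -2 + v and expand: f = -2*u**3 - 2*u*v**2 + 2*v**3 + v**2.
No constant or linear terms (consistent with a singular point). Quadratic part: v**2. Cubic part: -2*u**3 - 2*u*v**2 + 2*v**3.
The quadratic part v**2 is a perfect square, so there is a single (double) tangent line v = 0, i.e. y = -2. Restricting the cubic part to that line (v = 0) leaves -2*u**3 ≠ 0, so f is not divisible by v and the branch is v² ≈ 2*u**3 to lowest order — this is a cusp.
Classification: cusp.


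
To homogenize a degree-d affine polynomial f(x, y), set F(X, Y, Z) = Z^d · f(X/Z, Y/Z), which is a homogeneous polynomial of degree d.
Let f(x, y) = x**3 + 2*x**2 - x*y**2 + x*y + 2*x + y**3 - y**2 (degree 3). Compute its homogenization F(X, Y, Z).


F(X, Y, Z) = X**3 + 2*X**2*Z - X*Y**2 + X*Y*Z + 2*X*Z**2 + Y**3 - Y**2*Z

deg(f) = 3.
Substitute x = X/Z, y = Y/Z into f, then multiply by Z^3.
  monomial 1·x^3·y^0 ↦ 1·X^3·Y^0·Z^0.
  monomial 2·x^2·y^0 ↦ 2·X^2·Y^0·Z^1.
  monomial -1·x^1·y^2 ↦ -1·X^1·Y^2·Z^0.
  monomial 1·x^1·y^1 ↦ 1·X^1·Y^1·Z^1.
  monomial 2·x^1·y^0 ↦ 2·X^1·Y^0·Z^2.
  monomial 1·x^0·y^3 ↦ 1·X^0·Y^3·Z^0.
  monomial -1·x^0·y^2 ↦ -1·X^0·Y^2·Z^1.
Collecting: F(X, Y, Z) = X**3 + 2*X**2*Z - X*Y**2 + X*Y*Z + 2*X*Z**2 + Y**3 - Y**2*Z.


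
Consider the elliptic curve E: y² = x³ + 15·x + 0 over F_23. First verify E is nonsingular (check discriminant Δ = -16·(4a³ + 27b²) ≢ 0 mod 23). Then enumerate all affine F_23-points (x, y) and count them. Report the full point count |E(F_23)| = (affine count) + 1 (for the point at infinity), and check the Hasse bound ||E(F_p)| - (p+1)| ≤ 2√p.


Affine points = {(0, 0), (1, 4), (1, 19), (3, 7), (3, 16), (4, 3), (4, 20), (5, 4), (5, 19), (9, 6), (9, 17), (10, 0), (11, 1), (11, 22), (13, 0), (15, 9), (15, 14), (16, 9), (16, 14), (17, 4), (17, 19), (21, 10), (21, 13)}; affine count = 23; |E(F_23)| = 24.

Discriminant check: Δ ∝ 4a³ + 27b² = 4·15³ + 27·0² = 4·3375 + 27·0 ≡ 22 (mod 23). Nonzero ⇒ E is nonsingular.
For each x ∈ F_23, compute rhs = x³ + 15·x + 0 mod 23, then count y ∈ F_23 with y² ≡ rhs.
  x = 0: rhs = 0, matching y values: 0 (1 points).
  x = 1: rhs = 16, matching y values: 4, 19 (2 points).
  x = 2: rhs = 15, matching y values: none (0 points).
  x = 3: rhs = 3, matching y values: 7, 16 (2 points).
  x = 4: rhs = 9, matching y values: 3, 20 (2 points).
  x = 5: rhs = 16, matching y values: 4, 19 (2 points).
  x = 6: rhs = 7, matching y values: none (0 points).
  x = 7: rhs = 11, matching y values: none (0 points).
  x = 8: rhs = 11, matching y values: none (0 points).
  x = 9: rhs = 13, matching y values: 6, 17 (2 points).
  x = 10: rhs = 0, matching y values: 0 (1 points).
  x = 11: rhs = 1, matching y values: 1, 22 (2 points).
  x = 12: rhs = 22, matching y values: none (0 points).
  x = 13: rhs = 0, matching y values: 0 (1 points).
  x = 14: rhs = 10, matching y values: none (0 points).
  x = 15: rhs = 12, matching y values: 9, 14 (2 points).
  x = 16: rhs = 12, matching y values: 9, 14 (2 points).
  x = 17: rhs = 16, matching y values: 4, 19 (2 points).
  x = 18: rhs = 7, matching y values: none (0 points).
  x = 19: rhs = 14, matching y values: none (0 points).
  x = 20: rhs = 20, matching y values: none (0 points).
  x = 21: rhs = 8, matching y values: 10, 13 (2 points).
  x = 22: rhs = 7, matching y values: none (0 points).
Total affine count: 23.
Full point count |E(F_23)| = 23 + 1 = 24.
Hasse bound: |24 − (23+1)| = |0| = 0 ≤ 2√23 ≈ 9.5917 ✓.
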